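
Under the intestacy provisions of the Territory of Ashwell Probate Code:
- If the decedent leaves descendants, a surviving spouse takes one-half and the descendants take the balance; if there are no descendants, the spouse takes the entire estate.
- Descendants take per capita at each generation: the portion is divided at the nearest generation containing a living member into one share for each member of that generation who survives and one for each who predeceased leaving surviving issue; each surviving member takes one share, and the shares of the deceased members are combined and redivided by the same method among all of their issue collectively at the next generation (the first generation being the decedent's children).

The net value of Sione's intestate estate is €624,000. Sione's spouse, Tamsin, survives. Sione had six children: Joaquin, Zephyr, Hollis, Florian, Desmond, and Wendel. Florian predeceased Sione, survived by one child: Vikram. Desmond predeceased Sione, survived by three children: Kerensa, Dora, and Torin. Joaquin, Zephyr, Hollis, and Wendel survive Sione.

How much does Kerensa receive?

Kerensa receives €26,000.

Tamsin takes one-half of €624,000 = €312,000. The remaining €312,000 passes to the descendants.
The descendants' portion (€312,000) is divided at the children's generation into 6 shares of €52,000. Joaquin, Zephyr, Hollis, and Wendel each take €52,000. The 2 shares of the deceased (Florian and Desmond) are combined into a pool of €104,000.
That pool (€104,000) is divided at the grandchildren's generation equally among Vikram, Kerensa, Dora, and Torin: €26,000 each.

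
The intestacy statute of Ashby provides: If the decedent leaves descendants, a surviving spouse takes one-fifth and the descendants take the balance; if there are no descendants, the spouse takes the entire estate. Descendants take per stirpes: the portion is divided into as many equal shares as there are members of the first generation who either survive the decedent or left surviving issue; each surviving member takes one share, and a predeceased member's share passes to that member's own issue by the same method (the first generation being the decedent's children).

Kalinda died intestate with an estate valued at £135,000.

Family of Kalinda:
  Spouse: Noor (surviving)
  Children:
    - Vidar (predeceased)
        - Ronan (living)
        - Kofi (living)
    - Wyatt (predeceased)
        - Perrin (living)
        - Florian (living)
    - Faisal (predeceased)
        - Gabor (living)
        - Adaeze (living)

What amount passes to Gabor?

Gabor receives £18,000.

Noor takes one-fifth of £135,000 = £27,000. The remaining £108,000 passes to the descendants.
The descendants' portion (£108,000) is divided into 3 shares of £36,000: Vidar's £36,000 share passes to Vidar's issue; Wyatt's £36,000 share passes to Wyatt's issue; Faisal's £36,000 share passes to Faisal's issue.
Vidar's share (£36,000) is divided into 2 shares of £18,000: Ronan and Kofi each take £18,000.
Wyatt's share (£36,000) is divided into 2 shares of £18,000: Perrin and Florian each take £18,000.
Faisal's share (£36,000) is divided into 2 shares of £18,000: Gabor and Adaeze each take £18,000.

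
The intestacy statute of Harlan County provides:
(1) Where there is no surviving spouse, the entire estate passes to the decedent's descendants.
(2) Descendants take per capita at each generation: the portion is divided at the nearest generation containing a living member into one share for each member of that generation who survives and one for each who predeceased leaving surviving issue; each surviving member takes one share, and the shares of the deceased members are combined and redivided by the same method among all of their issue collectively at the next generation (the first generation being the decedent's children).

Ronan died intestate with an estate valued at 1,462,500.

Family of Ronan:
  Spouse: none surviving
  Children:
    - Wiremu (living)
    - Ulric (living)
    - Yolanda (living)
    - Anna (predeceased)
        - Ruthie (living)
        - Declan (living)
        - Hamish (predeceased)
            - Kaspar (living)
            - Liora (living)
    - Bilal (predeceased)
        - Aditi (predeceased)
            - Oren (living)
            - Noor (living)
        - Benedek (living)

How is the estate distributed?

The entire 1,462,500 passes to the descendants.
That amount (1,462,500) is divided at the children's generation into 5 shares of 292,500. Wiremu, Ulric, and Yolanda each take 292,500. The 2 shares of the deceased (Anna and Bilal) are combined into a pool of 585,000.
That pool (585,000) is divided at the grandchildren's generation into 5 shares of 117,000. Ruthie, Declan, and Benedek each take 117,000. The 2 shares of the deceased (Hamish and Aditi) are combined into a pool of 234,000.
That pool (234,000) is divided at the great-grandchildren's generation equally among Kaspar, Liora, Oren, and Noor: 58,500 each.

Wiremu: 292,500; Ulric: 292,500; Yolanda: 292,500; Ruthie: 117,000; Declan: 117,000; Kaspar: 58,500; Liora: 58,500; Oren: 58,500; Noor: 58,500; Benedek: 117,000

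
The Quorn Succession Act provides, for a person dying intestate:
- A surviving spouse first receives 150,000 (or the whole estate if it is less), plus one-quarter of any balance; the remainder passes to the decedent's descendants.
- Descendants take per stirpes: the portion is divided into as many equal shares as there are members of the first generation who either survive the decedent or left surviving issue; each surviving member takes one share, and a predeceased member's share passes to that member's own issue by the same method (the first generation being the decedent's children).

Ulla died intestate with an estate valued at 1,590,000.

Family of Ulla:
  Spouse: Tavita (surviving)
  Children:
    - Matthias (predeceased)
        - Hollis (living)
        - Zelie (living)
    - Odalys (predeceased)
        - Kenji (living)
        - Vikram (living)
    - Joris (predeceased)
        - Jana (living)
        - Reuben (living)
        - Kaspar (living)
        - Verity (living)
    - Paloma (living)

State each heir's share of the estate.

Tavita first takes 150,000, leaving a balance of 1,440,000. Tavita then takes one-quarter of the balance (360,000), for a total of 510,000. The remaining 1,080,000 passes to the descendants.
The descendants' portion (1,080,000) is divided into 4 shares of 270,000: Paloma takes 270,000; Matthias's 270,000 share passes to Matthias's issue; Odalys's 270,000 share passes to Odalys's issue; Joris's 270,000 share passes to Joris's issue.
Matthias's share (270,000) is divided into 2 shares of 135,000: Hollis and Zelie each take 135,000.
Odalys's share (270,000) is divided into 2 shares of 135,000: Kenji and Vikram each take 135,000.
Joris's share (270,000) is divided into 4 shares of 67,500: Jana, Reuben, Kaspar, and Verity each take 67,500.

Tavita: 510,000; Hollis: 135,000; Zelie: 135,000; Kenji: 135,000; Vikram: 135,000; Jana: 67,500; Reuben: 67,500; Kaspar: 67,500; Verity: 67,500; Paloma: 270,000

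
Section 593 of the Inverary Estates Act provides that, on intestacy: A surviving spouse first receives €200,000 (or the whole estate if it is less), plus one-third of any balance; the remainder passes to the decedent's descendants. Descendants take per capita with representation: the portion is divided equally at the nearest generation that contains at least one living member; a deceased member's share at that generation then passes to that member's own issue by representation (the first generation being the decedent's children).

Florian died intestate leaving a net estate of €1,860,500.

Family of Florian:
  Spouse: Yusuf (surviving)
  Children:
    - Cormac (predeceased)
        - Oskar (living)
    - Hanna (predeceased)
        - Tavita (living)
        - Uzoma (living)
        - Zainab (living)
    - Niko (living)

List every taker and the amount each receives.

Yusuf: €753,500; Oskar: €369,000; Tavita: €123,000; Uzoma: €123,000; Zainab: €123,000; Niko: €369,000

Yusuf first takes €200,000, leaving a balance of €1,660,500. Yusuf then takes one-third of the balance (€553,500), for a total of €753,500. The remaining €1,107,000 passes to the descendants.
The descendants' portion (€1,107,000) is divided into 3 shares of €369,000: Niko takes €369,000; Cormac's €369,000 share passes to Cormac's issue; Hanna's €369,000 share passes to Hanna's issue.
Cormac's share (€369,000) passes entirely to Oskar.
Hanna's share (€369,000) is divided into 3 shares of €123,000: Tavita, Uzoma, and Zainab each take €123,000.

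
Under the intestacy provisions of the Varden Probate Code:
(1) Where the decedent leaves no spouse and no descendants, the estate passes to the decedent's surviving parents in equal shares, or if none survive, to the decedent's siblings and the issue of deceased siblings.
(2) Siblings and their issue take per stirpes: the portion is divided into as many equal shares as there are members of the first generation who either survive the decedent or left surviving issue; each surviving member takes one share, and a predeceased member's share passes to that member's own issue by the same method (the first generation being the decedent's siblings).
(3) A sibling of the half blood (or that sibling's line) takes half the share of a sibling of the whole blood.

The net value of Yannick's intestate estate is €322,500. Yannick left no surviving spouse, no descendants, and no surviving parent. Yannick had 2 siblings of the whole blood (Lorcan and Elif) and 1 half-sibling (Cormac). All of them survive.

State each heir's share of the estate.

The entire €322,500 passes to the siblings and their issue.
Counting each half-blood sibling's line as half a unit, there are 5/2 units in €322,500, so one unit is €129,000. Whole-blood lines (Lorcan and Elif) take €129,000 each; half-blood lines (Cormac) take €64,500 each.

Lorcan: €129,000; Elif: €129,000; Cormac: €64,500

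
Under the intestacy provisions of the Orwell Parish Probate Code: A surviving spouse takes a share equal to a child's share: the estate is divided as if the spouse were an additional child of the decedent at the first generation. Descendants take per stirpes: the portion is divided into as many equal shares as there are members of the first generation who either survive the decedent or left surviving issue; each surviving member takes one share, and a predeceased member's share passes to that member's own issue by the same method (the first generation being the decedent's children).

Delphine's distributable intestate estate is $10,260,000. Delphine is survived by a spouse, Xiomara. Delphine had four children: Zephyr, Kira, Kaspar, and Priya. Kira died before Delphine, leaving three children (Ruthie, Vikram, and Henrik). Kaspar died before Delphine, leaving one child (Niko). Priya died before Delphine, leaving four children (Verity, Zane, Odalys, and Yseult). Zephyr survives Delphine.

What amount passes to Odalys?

Odalys receives $513,000.

The spouse counts as an additional share at the children's level, so there are 5 primary shares of $2,052,000. Xiomara takes one such share ($2,052,000).
The children's combined portion ($8,208,000) is divided into 4 shares of $2,052,000: Zephyr takes $2,052,000; Kira's $2,052,000 share passes to Kira's issue; Kaspar's $2,052,000 share passes to Kaspar's issue; Priya's $2,052,000 share passes to Priya's issue.
Kira's share ($2,052,000) is divided into 3 shares of $684,000: Ruthie, Vikram, and Henrik each take $684,000.
Kaspar's share ($2,052,000) passes entirely to Niko.
Priya's share ($2,052,000) is divided into 4 shares of $513,000: Verity, Zane, Odalys, and Yseult each take $513,000.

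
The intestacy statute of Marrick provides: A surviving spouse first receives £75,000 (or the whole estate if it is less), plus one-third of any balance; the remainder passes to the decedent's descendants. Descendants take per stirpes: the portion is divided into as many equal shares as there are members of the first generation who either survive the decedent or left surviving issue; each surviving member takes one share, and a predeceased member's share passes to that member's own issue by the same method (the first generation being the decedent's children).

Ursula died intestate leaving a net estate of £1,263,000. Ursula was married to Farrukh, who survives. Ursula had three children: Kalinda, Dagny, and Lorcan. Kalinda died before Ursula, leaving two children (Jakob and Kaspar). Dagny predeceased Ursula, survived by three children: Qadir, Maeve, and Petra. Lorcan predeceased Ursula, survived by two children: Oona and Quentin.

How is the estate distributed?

Farrukh first takes £75,000, leaving a balance of £1,188,000. Farrukh then takes one-third of the balance (£396,000), for a total of £471,000. The remaining £792,000 passes to the descendants.
The descendants' portion (£792,000) is divided into 3 shares of £264,000: Kalinda's £264,000 share passes to Kalinda's issue; Dagny's £264,000 share passes to Dagny's issue; Lorcan's £264,000 share passes to Lorcan's issue.
Kalinda's share (£264,000) is divided into 2 shares of £132,000: Jakob and Kaspar each take £132,000.
Dagny's share (£264,000) is divided into 3 shares of £88,000: Qadir, Maeve, and Petra each take £88,000.
Lorcan's share (£264,000) is divided into 2 shares of £132,000: Oona and Quentin each take £132,000.

Farrukh: £471,000; Jakob: £132,000; Kaspar: £132,000; Qadir: £88,000; Maeve: £88,000; Petra: £88,000; Oona: £132,000; Quentin: £132,000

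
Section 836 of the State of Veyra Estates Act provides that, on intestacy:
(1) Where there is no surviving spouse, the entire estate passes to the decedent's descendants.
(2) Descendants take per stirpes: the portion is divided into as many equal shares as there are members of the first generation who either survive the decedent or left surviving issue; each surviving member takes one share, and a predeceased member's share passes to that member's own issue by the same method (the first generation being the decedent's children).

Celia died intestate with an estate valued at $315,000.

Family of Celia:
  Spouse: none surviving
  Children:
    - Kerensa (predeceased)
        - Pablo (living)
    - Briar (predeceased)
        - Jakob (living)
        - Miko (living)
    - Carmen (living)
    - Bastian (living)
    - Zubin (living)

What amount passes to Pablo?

The entire $315,000 passes to the descendants.
That amount ($315,000) is divided into 5 shares of $63,000: Carmen, Bastian, and Zubin each take $63,000; Kerensa's $63,000 share passes to Kerensa's issue; Briar's $63,000 share passes to Briar's issue.
Kerensa's share ($63,000) passes entirely to Pablo.
Briar's share ($63,000) is divided into 2 shares of $31,500: Jakob and Miko each take $31,500.

Pablo receives $63,000.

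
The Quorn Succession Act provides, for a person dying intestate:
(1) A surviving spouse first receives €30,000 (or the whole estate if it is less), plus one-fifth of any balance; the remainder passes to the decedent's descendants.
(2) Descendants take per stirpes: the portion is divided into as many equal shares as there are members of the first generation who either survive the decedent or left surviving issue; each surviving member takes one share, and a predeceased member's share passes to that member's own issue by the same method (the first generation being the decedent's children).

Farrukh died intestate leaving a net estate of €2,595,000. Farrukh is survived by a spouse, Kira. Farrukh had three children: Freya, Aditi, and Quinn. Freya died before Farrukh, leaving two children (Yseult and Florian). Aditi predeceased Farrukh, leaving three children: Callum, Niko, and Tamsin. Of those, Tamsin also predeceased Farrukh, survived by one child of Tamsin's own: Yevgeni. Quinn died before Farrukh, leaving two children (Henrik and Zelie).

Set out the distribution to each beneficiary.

Kira: €543,000; Yseult: €342,000; Florian: €342,000; Callum: €228,000; Niko: €228,000; Yevgeni: €228,000; Henrik: €342,000; Zelie: €342,000

Kira first takes €30,000, leaving a balance of €2,565,000. Kira then takes one-fifth of the balance (€513,000), for a total of €543,000. The remaining €2,052,000 passes to the descendants.
The descendants' portion (€2,052,000) is divided into 3 shares of €684,000: Freya's €684,000 share passes to Freya's issue; Aditi's €684,000 share passes to Aditi's issue; Quinn's €684,000 share passes to Quinn's issue.
Freya's share (€684,000) is divided into 2 shares of €342,000: Yseult and Florian each take €342,000.
Aditi's share (€684,000) is divided into 3 shares of €228,000: Callum and Niko each take €228,000; Tamsin's €228,000 share passes to Tamsin's issue.
Tamsin's share (€228,000) passes entirely to Yevgeni.
Quinn's share (€684,000) is divided into 2 shares of €342,000: Henrik and Zelie each take €342,000.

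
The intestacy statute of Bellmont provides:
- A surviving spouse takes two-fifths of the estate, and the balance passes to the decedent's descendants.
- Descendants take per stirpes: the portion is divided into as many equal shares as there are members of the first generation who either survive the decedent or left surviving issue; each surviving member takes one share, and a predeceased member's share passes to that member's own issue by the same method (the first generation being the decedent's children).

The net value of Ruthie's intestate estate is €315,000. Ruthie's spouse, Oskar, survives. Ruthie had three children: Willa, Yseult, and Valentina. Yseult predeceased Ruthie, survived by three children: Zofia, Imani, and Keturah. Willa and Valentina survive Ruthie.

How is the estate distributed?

Oskar: €126,000; Willa: €63,000; Zofia: €21,000; Imani: €21,000; Keturah: €21,000; Valentina: €63,000

Oskar takes two-fifths of €315,000 = €126,000. The remaining €189,000 passes to the descendants.
The descendants' portion (€189,000) is divided into 3 shares of €63,000: Willa and Valentina each take €63,000; Yseult's €63,000 share passes to Yseult's issue.
Yseult's share (€63,000) is divided into 3 shares of €21,000: Zofia, Imani, and Keturah each take €21,000.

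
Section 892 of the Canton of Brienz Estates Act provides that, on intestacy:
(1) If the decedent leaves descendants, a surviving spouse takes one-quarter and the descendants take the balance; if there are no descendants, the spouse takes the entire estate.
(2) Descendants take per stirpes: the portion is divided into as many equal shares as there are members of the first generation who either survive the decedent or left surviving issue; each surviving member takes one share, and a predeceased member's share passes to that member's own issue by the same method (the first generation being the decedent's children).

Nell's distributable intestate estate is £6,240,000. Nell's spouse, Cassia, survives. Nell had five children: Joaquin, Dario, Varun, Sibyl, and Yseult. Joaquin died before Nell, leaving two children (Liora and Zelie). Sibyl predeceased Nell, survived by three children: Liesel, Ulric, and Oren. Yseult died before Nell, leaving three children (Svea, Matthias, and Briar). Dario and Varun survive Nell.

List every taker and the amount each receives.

Cassia takes one-quarter of £6,240,000 = £1,560,000. The remaining £4,680,000 passes to the descendants.
The descendants' portion (£4,680,000) is divided into 5 shares of £936,000: Dario and Varun each take £936,000; Joaquin's £936,000 share passes to Joaquin's issue; Sibyl's £936,000 share passes to Sibyl's issue; Yseult's £936,000 share passes to Yseult's issue.
Joaquin's share (£936,000) is divided into 2 shares of £468,000: Liora and Zelie each take £468,000.
Sibyl's share (£936,000) is divided into 3 shares of £312,000: Liesel, Ulric, and Oren each take £312,000.
Yseult's share (£936,000) is divided into 3 shares of £312,000: Svea, Matthias, and Briar each take £312,000.

Cassia: £1,560,000; Liora: £468,000; Zelie: £468,000; Dario: £936,000; Varun: £936,000; Liesel: £312,000; Ulric: £312,000; Oren: £312,000; Svea: £312,000; Matthias: £312,000; Briar: £312,000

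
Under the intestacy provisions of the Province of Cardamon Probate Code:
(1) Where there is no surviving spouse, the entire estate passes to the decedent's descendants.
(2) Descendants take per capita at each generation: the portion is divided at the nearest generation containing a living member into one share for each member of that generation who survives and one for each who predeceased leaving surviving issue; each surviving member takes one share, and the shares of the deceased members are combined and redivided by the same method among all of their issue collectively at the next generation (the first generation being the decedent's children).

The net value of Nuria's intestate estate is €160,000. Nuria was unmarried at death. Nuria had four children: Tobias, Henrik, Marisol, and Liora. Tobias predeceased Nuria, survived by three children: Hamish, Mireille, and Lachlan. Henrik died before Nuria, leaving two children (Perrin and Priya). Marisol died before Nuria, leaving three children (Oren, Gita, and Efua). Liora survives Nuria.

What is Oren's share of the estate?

Oren receives €15,000.

The entire €160,000 passes to the descendants.
That amount (€160,000) is divided at the children's generation into 4 shares of €40,000. Liora takes €40,000. The 3 shares of the deceased (Tobias, Henrik, and Marisol) are combined into a pool of €120,000.
That pool (€120,000) is divided at the grandchildren's generation equally among Hamish, Mireille, Lachlan, Perrin, Priya, Oren, Gita, and Efua: €15,000 each.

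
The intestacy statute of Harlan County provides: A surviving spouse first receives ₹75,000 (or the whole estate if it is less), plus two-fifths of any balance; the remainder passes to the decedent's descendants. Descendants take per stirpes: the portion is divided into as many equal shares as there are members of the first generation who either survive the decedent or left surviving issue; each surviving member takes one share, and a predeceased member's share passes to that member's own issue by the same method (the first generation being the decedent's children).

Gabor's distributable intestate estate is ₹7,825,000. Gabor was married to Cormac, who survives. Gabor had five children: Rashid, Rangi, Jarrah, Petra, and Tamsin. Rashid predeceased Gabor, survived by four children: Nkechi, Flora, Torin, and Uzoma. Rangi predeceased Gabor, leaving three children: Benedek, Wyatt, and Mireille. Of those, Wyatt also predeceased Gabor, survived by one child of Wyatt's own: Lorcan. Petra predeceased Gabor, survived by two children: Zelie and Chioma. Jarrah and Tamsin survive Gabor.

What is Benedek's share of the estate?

Cormac first takes ₹75,000, leaving a balance of ₹7,750,000. Cormac then takes two-fifths of the balance (₹3,100,000), for a total of ₹3,175,000. The remaining ₹4,650,000 passes to the descendants.
The descendants' portion (₹4,650,000) is divided into 5 shares of ₹930,000: Jarrah and Tamsin each take ₹930,000; Rashid's ₹930,000 share passes to Rashid's issue; Rangi's ₹930,000 share passes to Rangi's issue; Petra's ₹930,000 share passes to Petra's issue.
Rashid's share (₹930,000) is divided into 4 shares of ₹232,500: Nkechi, Flora, Torin, and Uzoma each take ₹232,500.
Rangi's share (₹930,000) is divided into 3 shares of ₹310,000: Benedek and Mireille each take ₹310,000; Wyatt's ₹310,000 share passes to Wyatt's issue.
Wyatt's share (₹310,000) passes entirely to Lorcan.
Petra's share (₹930,000) is divided into 2 shares of ₹465,000: Zelie and Chioma each take ₹465,000.

Benedek receives ₹310,000.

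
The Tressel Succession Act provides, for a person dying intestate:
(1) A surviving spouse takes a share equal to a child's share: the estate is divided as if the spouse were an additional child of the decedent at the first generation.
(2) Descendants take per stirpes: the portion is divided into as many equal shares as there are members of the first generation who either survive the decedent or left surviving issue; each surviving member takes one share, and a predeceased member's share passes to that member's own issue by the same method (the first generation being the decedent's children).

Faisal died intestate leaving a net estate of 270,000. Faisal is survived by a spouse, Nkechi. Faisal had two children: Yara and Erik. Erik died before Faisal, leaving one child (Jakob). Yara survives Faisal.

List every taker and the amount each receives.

The spouse counts as an additional share at the children's level, so there are 3 primary shares of 90,000. Nkechi takes one such share (90,000).
The children's combined portion (180,000) is divided into 2 shares of 90,000: Yara takes 90,000; Erik's 90,000 share passes to Erik's issue.
Erik's share (90,000) passes entirely to Jakob.

Nkechi: 90,000; Yara: 90,000; Jakob: 90,000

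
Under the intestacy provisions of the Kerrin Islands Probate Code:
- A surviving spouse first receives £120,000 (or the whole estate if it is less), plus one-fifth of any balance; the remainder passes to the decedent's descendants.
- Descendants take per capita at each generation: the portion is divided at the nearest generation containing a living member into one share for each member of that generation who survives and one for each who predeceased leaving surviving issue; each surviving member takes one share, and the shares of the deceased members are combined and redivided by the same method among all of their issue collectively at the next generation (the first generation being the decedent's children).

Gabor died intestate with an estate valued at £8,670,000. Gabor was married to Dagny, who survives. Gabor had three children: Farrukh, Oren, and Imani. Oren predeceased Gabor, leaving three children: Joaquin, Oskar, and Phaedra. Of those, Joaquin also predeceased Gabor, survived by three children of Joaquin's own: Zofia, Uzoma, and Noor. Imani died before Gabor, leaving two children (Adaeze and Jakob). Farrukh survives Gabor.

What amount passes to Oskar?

Dagny first takes £120,000, leaving a balance of £8,550,000. Dagny then takes one-fifth of the balance (£1,710,000), for a total of £1,830,000. The remaining £6,840,000 passes to the descendants.
The descendants' portion (£6,840,000) is divided at the children's generation into 3 shares of £2,280,000. Farrukh takes £2,280,000. The 2 shares of the deceased (Oren and Imani) are combined into a pool of £4,560,000.
That pool (£4,560,000) is divided at the grandchildren's generation into 5 shares of £912,000. Oskar, Phaedra, Adaeze, and Jakob each take £912,000. The remaining share for the deceased Joaquin (£912,000) is carried to the next generation.
That pool (£912,000) is divided at the great-grandchildren's generation equally among Zofia, Uzoma, and Noor: £304,000 each.

Oskar receives £912,000.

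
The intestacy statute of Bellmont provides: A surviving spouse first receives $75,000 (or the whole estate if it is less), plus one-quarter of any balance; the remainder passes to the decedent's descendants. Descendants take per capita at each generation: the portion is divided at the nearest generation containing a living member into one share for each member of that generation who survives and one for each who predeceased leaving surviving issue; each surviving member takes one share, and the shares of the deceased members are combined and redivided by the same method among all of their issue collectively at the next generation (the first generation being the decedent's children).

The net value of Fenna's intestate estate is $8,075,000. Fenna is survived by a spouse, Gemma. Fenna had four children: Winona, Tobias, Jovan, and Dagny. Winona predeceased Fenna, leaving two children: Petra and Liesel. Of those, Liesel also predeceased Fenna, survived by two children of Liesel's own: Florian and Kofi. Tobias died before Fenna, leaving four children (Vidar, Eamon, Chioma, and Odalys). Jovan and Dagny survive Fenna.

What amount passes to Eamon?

Eamon receives $500,000.

Gemma first takes $75,000, leaving a balance of $8,000,000. Gemma then takes one-quarter of the balance ($2,000,000), for a total of $2,075,000. The remaining $6,000,000 passes to the descendants.
The descendants' portion ($6,000,000) is divided at the children's generation into 4 shares of $1,500,000. Jovan and Dagny each take $1,500,000. The 2 shares of the deceased (Winona and Tobias) are combined into a pool of $3,000,000.
That pool ($3,000,000) is divided at the grandchildren's generation into 6 shares of $500,000. Petra, Vidar, Eamon, Chioma, and Odalys each take $500,000. The remaining share for the deceased Liesel ($500,000) is carried to the next generation.
That pool ($500,000) is divided at the great-grandchildren's generation equally among Florian and Kofi: $250,000 each.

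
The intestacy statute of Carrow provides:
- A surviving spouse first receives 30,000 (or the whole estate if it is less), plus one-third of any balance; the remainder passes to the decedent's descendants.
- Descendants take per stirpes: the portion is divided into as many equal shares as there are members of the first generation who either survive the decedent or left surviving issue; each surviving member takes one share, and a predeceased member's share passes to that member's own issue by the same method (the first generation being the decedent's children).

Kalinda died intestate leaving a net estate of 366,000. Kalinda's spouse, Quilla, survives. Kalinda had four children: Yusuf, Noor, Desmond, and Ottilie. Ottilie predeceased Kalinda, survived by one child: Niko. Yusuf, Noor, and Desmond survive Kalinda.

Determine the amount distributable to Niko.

Quilla first takes 30,000, leaving a balance of 336,000. Quilla then takes one-third of the balance (112,000), for a total of 142,000. The remaining 224,000 passes to the descendants.
The descendants' portion (224,000) is divided into 4 shares of 56,000: Yusuf, Noor, and Desmond each take 56,000; Ottilie's 56,000 share passes to Ottilie's issue.
Ottilie's share (56,000) passes entirely to Niko.

Niko receives 56,000.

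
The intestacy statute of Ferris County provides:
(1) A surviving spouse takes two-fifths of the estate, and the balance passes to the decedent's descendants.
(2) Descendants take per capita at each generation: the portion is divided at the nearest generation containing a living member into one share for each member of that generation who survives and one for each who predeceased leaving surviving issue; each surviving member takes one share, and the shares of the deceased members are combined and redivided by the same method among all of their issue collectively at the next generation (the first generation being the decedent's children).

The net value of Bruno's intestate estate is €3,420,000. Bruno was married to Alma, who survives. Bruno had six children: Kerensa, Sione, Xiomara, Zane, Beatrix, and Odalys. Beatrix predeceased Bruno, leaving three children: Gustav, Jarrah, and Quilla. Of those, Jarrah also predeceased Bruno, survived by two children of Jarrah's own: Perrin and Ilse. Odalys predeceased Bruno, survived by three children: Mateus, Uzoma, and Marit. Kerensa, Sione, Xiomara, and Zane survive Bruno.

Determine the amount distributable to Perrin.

Perrin receives €57,000.

Alma takes two-fifths of €3,420,000 = €1,368,000. The remaining €2,052,000 passes to the descendants.
The descendants' portion (€2,052,000) is divided at the children's generation into 6 shares of €342,000. Kerensa, Sione, Xiomara, and Zane each take €342,000. The 2 shares of the deceased (Beatrix and Odalys) are combined into a pool of €684,000.
That pool (€684,000) is divided at the grandchildren's generation into 6 shares of €114,000. Gustav, Quilla, Mateus, Uzoma, and Marit each take €114,000. The remaining share for the deceased Jarrah (€114,000) is carried to the next generation.
That pool (€114,000) is divided at the great-grandchildren's generation equally among Perrin and Ilse: €57,000 each.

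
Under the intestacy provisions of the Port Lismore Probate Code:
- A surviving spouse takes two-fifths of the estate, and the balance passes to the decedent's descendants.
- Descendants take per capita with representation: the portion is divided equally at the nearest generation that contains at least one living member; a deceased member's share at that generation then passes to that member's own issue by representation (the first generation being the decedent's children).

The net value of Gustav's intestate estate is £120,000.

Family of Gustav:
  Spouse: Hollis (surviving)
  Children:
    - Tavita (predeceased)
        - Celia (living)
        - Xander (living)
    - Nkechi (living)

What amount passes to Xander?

Hollis takes two-fifths of £120,000 = £48,000. The remaining £72,000 passes to the descendants.
The descendants' portion (£72,000) is divided into 2 shares of £36,000: Nkechi takes £36,000; Tavita's £36,000 share passes to Tavita's issue.
Tavita's share (£36,000) is divided into 2 shares of £18,000: Celia and Xander each take £18,000.

Xander receives £18,000.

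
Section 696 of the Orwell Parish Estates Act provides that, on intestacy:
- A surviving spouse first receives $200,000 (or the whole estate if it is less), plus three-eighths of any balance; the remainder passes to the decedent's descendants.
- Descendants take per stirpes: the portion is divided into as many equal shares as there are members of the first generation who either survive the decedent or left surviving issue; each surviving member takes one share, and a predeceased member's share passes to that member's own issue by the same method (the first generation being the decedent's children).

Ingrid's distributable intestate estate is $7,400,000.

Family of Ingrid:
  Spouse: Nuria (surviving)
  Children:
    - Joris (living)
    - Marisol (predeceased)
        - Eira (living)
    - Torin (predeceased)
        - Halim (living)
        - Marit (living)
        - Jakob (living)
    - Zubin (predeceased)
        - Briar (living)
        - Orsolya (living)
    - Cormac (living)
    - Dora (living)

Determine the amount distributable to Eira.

Nuria first takes $200,000, leaving a balance of $7,200,000. Nuria then takes three-eighths of the balance ($2,700,000), for a total of $2,900,000. The remaining $4,500,000 passes to the descendants.
The descendants' portion ($4,500,000) is divided into 6 shares of $750,000: Joris, Cormac, and Dora each take $750,000; Marisol's $750,000 share passes to Marisol's issue; Torin's $750,000 share passes to Torin's issue; Zubin's $750,000 share passes to Zubin's issue.
Marisol's share ($750,000) passes entirely to Eira.
Torin's share ($750,000) is divided into 3 shares of $250,000: Halim, Marit, and Jakob each take $250,000.
Zubin's share ($750,000) is divided into 2 shares of $375,000: Briar and Orsolya each take $375,000.

Eira receives $750,000.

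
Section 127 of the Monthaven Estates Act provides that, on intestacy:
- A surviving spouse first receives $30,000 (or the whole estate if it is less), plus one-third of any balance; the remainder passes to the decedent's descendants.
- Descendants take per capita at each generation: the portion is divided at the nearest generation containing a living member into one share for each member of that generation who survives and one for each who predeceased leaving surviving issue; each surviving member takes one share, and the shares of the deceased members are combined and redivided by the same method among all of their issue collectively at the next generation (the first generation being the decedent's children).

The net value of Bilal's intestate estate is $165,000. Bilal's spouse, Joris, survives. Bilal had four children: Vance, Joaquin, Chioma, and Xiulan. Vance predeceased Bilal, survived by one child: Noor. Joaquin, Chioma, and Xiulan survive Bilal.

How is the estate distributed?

Joris: $75,000; Noor: $22,500; Joaquin: $22,500; Chioma: $22,500; Xiulan: $22,500

Joris first takes $30,000, leaving a balance of $135,000. Joris then takes one-third of the balance ($45,000), for a total of $75,000. The remaining $90,000 passes to the descendants.
The descendants' portion ($90,000) is divided at the children's generation into 4 shares of $22,500. Joaquin, Chioma, and Xiulan each take $22,500. The remaining share for the deceased Vance ($22,500) is carried to the next generation.
That pool ($22,500) passes entirely to Noor, the sole taker at the grandchildren's generation.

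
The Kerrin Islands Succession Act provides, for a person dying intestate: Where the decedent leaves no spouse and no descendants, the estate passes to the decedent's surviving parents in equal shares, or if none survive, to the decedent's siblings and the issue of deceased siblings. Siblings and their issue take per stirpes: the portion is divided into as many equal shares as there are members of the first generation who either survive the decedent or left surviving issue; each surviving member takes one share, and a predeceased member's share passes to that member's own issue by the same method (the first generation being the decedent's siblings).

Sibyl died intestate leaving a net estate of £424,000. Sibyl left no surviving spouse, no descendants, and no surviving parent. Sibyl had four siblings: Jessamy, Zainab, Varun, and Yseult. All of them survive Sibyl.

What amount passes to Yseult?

The entire £424,000 passes to the siblings and their issue.
That amount (£424,000) is divided into 4 shares of £106,000: Jessamy, Zainab, Varun, and Yseult each take £106,000.

Yseult receives £106,000.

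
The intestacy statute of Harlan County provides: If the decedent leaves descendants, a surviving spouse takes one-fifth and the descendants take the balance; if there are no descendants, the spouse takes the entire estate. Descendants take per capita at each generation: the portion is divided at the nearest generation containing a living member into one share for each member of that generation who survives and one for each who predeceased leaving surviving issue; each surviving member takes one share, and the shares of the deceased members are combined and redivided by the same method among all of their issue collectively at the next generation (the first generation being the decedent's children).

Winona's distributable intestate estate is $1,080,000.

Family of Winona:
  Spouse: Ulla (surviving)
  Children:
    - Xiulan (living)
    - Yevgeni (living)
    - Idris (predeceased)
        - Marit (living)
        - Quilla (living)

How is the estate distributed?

Ulla: $216,000; Xiulan: $288,000; Yevgeni: $288,000; Marit: $144,000; Quilla: $144,000

Ulla takes one-fifth of $1,080,000 = $216,000. The remaining $864,000 passes to the descendants.
The descendants' portion ($864,000) is divided at the children's generation into 3 shares of $288,000. Xiulan and Yevgeni each take $288,000. The remaining share for the deceased Idris ($288,000) is carried to the next generation.
That pool ($288,000) is divided at the grandchildren's generation equally among Marit and Quilla: $144,000 each.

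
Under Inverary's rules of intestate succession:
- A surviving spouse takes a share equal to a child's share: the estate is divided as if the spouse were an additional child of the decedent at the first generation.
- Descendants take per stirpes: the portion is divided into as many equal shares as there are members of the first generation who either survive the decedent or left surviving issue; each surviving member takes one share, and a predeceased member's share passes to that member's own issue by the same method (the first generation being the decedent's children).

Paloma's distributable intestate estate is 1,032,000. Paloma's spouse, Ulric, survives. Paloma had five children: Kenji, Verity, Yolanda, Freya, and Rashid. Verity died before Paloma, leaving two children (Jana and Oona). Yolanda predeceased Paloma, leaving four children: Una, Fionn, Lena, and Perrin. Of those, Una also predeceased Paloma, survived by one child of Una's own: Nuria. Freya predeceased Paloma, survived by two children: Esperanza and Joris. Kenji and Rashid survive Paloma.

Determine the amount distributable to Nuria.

The spouse counts as an additional share at the children's level, so there are 6 primary shares of 172,000. Ulric takes one such share (172,000).
The children's combined portion (860,000) is divided into 5 shares of 172,000: Kenji and Rashid each take 172,000; Verity's 172,000 share passes to Verity's issue; Yolanda's 172,000 share passes to Yolanda's issue; Freya's 172,000 share passes to Freya's issue.
Verity's share (172,000) is divided into 2 shares of 86,000: Jana and Oona each take 86,000.
Yolanda's share (172,000) is divided into 4 shares of 43,000: Fionn, Lena, and Perrin each take 43,000; Una's 43,000 share passes to Una's issue.
Una's share (43,000) passes entirely to Nuria.
Freya's share (172,000) is divided into 2 shares of 86,000: Esperanza and Joris each take 86,000.

Nuria receives 43,000.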